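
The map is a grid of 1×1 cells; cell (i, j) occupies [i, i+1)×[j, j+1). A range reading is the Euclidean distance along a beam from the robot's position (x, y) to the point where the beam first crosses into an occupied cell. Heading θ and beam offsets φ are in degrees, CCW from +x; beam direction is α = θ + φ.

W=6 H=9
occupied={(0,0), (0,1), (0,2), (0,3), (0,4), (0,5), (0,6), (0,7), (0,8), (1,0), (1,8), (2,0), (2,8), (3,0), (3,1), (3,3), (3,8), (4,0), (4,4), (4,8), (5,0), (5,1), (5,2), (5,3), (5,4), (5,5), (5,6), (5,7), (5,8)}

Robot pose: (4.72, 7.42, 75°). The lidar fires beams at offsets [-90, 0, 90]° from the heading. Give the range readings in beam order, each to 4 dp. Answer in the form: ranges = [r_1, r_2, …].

ranges = [0.2899, 0.6005, 2.2409]

beam 1: φ=-90°, α=345°
  cosα=0.9659 sinα=-0.2588 | (4,7) | tMaxX 0.2899 tMaxY 1.6228 | tΔX 1.0353 tΔY 3.8637
    t=0.2899 [x] (5,7) — stop
  → r_1 = 0.2899
beam 2: φ=0°, α=75°
  cosα=0.2588 sinα=0.9659 | (4,7) | tMaxX 1.0818 tMaxY 0.6005 | tΔX 3.8637 tΔY 1.0353
    t=0.6005 [y] (4,8) — stop
  → r_2 = 0.6005
beam 3: φ=90°, α=165°
  cosα=-0.9659 sinα=0.2588 | (4,7) | tMaxX 0.7454 tMaxY 2.2409 | tΔX 1.0353 tΔY 3.8637
    t=0.7454 [x] (3,7)
    t=1.7807 [x] (2,7)
    t=2.2409 [y] (2,8) — stop
  → r_3 = 2.2409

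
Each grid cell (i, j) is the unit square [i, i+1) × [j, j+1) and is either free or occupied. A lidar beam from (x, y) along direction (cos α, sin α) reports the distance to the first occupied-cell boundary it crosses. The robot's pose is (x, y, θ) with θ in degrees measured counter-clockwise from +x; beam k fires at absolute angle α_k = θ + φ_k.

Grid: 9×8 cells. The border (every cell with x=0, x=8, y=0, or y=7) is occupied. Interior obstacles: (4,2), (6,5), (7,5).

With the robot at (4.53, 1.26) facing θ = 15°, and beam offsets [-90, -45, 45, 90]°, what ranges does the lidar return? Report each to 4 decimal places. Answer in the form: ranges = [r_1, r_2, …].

beam 1: φ=-90°, α=285°
  dir = (cos 285°, sin 285°) = (0.2588, -0.9659); from cell (4,1)
  next x-line at t=1.8159, next y-line at t=0.2692; Δt_x=3.8637, Δt_y=1.0353
    y: enter (4,0) at t=0.2692 ← occupied
  → r_1 = 0.2692
beam 2: φ=-45°, α=330°
  dir = (cos 330°, sin 330°) = (0.8660, -0.5000); from cell (4,1)
  next x-line at t=0.5427, next y-line at t=0.5200; Δt_x=1.1547, Δt_y=2.0000
    y: enter (4,0) at t=0.5200 ← occupied
  → r_2 = 0.5200
beam 3: φ=45°, α=60°
  dir = (cos 60°, sin 60°) = (0.5000, 0.8660); from cell (4,1)
  next x-line at t=0.9400, next y-line at t=0.8545; Δt_x=2.0000, Δt_y=1.1547
    y: enter (4,2) at t=0.8545 ← occupied
  → r_3 = 0.8545
beam 4: φ=90°, α=105°
  dir = (cos 105°, sin 105°) = (-0.2588, 0.9659); from cell (4,1)
  next x-line at t=2.0478, next y-line at t=0.7661; Δt_x=3.8637, Δt_y=1.0353
    y: enter (4,2) at t=0.7661 ← occupied
  → r_4 = 0.7661

ranges = [0.2692, 0.5200, 0.8545, 0.7661]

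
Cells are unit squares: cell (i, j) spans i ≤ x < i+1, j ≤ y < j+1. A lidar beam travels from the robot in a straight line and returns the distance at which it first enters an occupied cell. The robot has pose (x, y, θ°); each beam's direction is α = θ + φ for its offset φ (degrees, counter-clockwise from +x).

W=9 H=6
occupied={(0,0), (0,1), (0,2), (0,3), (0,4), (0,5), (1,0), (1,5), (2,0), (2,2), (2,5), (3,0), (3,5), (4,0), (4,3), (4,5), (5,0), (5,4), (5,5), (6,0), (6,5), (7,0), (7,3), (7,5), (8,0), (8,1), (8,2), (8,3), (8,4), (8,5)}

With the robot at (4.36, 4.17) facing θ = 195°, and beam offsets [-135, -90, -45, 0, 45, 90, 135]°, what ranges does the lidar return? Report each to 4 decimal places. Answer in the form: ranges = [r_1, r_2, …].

ranges = [0.9584, 0.8593, 1.6600, 3.4785, 0.1963, 0.1760, 0.3400]

beam 1: φ=-135°, α=60°
  d=(0.5000,0.8660)  start (4,4)  tX=1.2800 tY=0.9584  stride 1/|dx|=2.0000 1/|dy|=1.1547
    cross y-line → (4,5), t=0.9584 (wall)
  → r_1 = 0.9584
beam 2: φ=-90°, α=105°
  d=(-0.2588,0.9659)  start (4,4)  tX=1.3909 tY=0.8593  stride 1/|dx|=3.8637 1/|dy|=1.0353
    cross y-line → (4,5), t=0.8593 (wall)
  → r_2 = 0.8593
beam 3: φ=-45°, α=150°
  d=(-0.8660,0.5000)  start (4,4)  tX=0.4157 tY=1.6600  stride 1/|dx|=1.1547 1/|dy|=2.0000
    cross x-line → (3,4), t=0.4157
    cross x-line → (2,4), t=1.5704
    cross y-line → (2,5), t=1.6600 (wall)
  → r_3 = 1.6600
beam 4: φ=0°, α=195°
  d=(-0.9659,-0.2588)  start (4,4)  tX=0.3727 tY=0.6568  stride 1/|dx|=1.0353 1/|dy|=3.8637
    cross x-line → (3,4), t=0.3727
    cross y-line → (3,3), t=0.6568
    cross x-line → (2,3), t=1.4080
    cross x-line → (1,3), t=2.4433
    cross x-line → (0,3), t=3.4785 (wall)
  → r_4 = 3.4785
beam 5: φ=45°, α=240°
  d=(-0.5000,-0.8660)  start (4,4)  tX=0.7200 tY=0.1963  stride 1/|dx|=2.0000 1/|dy|=1.1547
    cross y-line → (4,3), t=0.1963 (wall)
  → r_5 = 0.1963
beam 6: φ=90°, α=285°
  d=(0.2588,-0.9659)  start (4,4)  tX=2.4728 tY=0.1760  stride 1/|dx|=3.8637 1/|dy|=1.0353
    cross y-line → (4,3), t=0.1760 (wall)
  → r_6 = 0.1760
beam 7: φ=135°, α=330°
  d=(0.8660,-0.5000)  start (4,4)  tX=0.7390 tY=0.3400  stride 1/|dx|=1.1547 1/|dy|=2.0000
    cross y-line → (4,3), t=0.3400 (wall)
  → r_7 = 0.3400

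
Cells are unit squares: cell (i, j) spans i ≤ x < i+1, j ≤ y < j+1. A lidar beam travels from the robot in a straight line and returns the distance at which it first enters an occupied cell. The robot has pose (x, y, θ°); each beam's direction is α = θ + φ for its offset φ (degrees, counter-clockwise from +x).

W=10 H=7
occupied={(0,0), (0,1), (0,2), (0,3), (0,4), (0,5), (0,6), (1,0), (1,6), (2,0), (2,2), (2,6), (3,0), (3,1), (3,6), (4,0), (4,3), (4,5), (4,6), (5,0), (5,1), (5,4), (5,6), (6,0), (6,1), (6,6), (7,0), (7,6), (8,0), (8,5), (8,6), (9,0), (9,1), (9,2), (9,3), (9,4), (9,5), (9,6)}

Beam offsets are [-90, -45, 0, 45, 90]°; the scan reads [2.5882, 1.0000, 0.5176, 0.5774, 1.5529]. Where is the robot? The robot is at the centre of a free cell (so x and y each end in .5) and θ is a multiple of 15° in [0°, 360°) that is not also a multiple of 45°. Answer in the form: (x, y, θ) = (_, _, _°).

(x, y, θ) = (8.5, 3.5, 345°)

Enumerate (i+0.5, j+0.5, θ) over the 32 free cells and 16 admissible headings. For each, cast all 5 beams and compare to the given ranges.
  (1.5, 3.5, 165°): beam 5 = 1.9319 ≠ 1.5529 ✗
  (7.5, 3.5, 195°): beam 2 = 1.7321 ≠ 1.0000 ✗
  (5.5, 3.5, 165°): beam 1 = 0.5176 ≠ 2.5882 ✗
  (4.5, 4.5, 15°): beam 1 = 0.5176 ≠ 2.5882 ✗
  (6.5, 3.5, 210°): beam 1 = 1.0000 ≠ 2.5882 ✗
  …
  (8.5, 3.5, 345°): r_1=2.5882, r_2=1.0000, r_3=0.5176, r_4=0.5774, r_5=1.5529 — all match ✓
No second candidate reproduces the full scan.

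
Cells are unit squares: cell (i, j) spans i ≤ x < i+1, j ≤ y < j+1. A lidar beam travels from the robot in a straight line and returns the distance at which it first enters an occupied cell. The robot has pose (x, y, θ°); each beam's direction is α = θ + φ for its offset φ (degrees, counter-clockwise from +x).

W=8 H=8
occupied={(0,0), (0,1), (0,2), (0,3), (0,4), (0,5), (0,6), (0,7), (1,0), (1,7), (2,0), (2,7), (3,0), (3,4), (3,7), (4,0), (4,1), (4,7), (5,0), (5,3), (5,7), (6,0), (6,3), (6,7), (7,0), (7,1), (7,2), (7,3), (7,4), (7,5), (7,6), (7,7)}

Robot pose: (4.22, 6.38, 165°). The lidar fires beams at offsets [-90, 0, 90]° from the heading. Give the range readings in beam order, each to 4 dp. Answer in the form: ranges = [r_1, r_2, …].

beam 1: φ=-90°, α=75°
  d=(0.2588,0.9659)  start (4,6)  tX=3.0137 tY=0.6419  stride 1/|dx|=3.8637 1/|dy|=1.0353
    cross y-line → (4,7), t=0.6419 (wall)
  → r_1 = 0.6419
beam 2: φ=0°, α=165°
  d=(-0.9659,0.2588)  start (4,6)  tX=0.2278 tY=2.3955  stride 1/|dx|=1.0353 1/|dy|=3.8637
    cross x-line → (3,6), t=0.2278
    cross x-line → (2,6), t=1.2630
    cross x-line → (1,6), t=2.2983
    cross y-line → (1,7), t=2.3955 (wall)
  → r_2 = 2.3955
beam 3: φ=90°, α=255°
  d=(-0.2588,-0.9659)  start (4,6)  tX=0.8500 tY=0.3934  stride 1/|dx|=3.8637 1/|dy|=1.0353
    cross y-line → (4,5), t=0.3934
    cross x-line → (3,5), t=0.8500
    cross y-line → (3,4), t=1.4287 (wall)
  → r_3 = 1.4287

ranges = [0.6419, 2.3955, 1.4287]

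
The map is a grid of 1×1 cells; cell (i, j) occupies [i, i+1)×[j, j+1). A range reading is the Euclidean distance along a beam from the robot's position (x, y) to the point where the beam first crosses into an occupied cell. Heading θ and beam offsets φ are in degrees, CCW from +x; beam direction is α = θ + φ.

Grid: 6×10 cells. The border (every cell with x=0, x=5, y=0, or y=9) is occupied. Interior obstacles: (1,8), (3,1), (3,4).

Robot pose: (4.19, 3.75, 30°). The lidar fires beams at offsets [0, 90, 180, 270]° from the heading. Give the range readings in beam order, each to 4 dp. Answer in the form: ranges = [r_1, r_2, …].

ranges = [0.9353, 0.3800, 3.6835, 1.6200]

beam 1: φ=0°, α=30°
  d=(0.8660,0.5000)  start (4,3)  tX=0.9353 tY=0.5000  stride 1/|dx|=1.1547 1/|dy|=2.0000
    cross y-line → (4,4), t=0.5000
    cross x-line → (5,4), t=0.9353 (wall)
  → r_1 = 0.9353
beam 2: φ=90°, α=120°
  d=(-0.5000,0.8660)  start (4,3)  tX=0.3800 tY=0.2887  stride 1/|dx|=2.0000 1/|dy|=1.1547
    cross y-line → (4,4), t=0.2887
    cross x-line → (3,4), t=0.3800 (wall)
  → r_2 = 0.3800
beam 3: φ=180°, α=210°
  d=(-0.8660,-0.5000)  start (4,3)  tX=0.2194 tY=1.5000  stride 1/|dx|=1.1547 1/|dy|=2.0000
    cross x-line → (3,3), t=0.2194
    cross x-line → (2,3), t=1.3741
    cross y-line → (2,2), t=1.5000
    cross x-line → (1,2), t=2.5288
    cross y-line → (1,1), t=3.5000
    cross x-line → (0,1), t=3.6835 (wall)
  → r_3 = 3.6835
beam 4: φ=270°, α=300°
  d=(0.5000,-0.8660)  start (4,3)  tX=1.6200 tY=0.8660  stride 1/|dx|=2.0000 1/|dy|=1.1547
    cross y-line → (4,2), t=0.8660
    cross x-line → (5,2), t=1.6200 (wall)
  → r_4 = 1.6200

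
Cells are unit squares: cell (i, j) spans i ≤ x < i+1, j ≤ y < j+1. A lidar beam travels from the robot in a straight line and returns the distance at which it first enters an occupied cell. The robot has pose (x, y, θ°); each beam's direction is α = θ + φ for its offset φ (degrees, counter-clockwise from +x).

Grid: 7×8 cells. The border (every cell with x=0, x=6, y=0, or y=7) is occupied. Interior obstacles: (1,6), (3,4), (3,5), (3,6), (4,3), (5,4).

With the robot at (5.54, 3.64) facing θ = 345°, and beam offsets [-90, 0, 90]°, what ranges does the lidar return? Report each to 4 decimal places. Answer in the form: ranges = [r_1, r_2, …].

ranges = [2.7331, 0.4762, 0.3727]

beam 1: φ=-90°, α=255°
  direction (-0.2588, -0.9659); cell (5,3); t to first gridline: x 2.0864, y 0.6626 (then +3.8637 / +1.0353)
    (5,2) via y @ 0.6626
    (5,1) via y @ 1.6979
    (4,1) via x @ 2.0864
    (4,0) via y @ 2.7331  # hit
  → r_1 = 2.7331
beam 2: φ=0°, α=345°
  direction (0.9659, -0.2588); cell (5,3); t to first gridline: x 0.4762, y 2.4728 (then +1.0353 / +3.8637)
    (6,3) via x @ 0.4762  # hit
  → r_2 = 0.4762
beam 3: φ=90°, α=75°
  direction (0.2588, 0.9659); cell (5,3); t to first gridline: x 1.7773, y 0.3727 (then +3.8637 / +1.0353)
    (5,4) via y @ 0.3727  # hit
  → r_3 = 0.3727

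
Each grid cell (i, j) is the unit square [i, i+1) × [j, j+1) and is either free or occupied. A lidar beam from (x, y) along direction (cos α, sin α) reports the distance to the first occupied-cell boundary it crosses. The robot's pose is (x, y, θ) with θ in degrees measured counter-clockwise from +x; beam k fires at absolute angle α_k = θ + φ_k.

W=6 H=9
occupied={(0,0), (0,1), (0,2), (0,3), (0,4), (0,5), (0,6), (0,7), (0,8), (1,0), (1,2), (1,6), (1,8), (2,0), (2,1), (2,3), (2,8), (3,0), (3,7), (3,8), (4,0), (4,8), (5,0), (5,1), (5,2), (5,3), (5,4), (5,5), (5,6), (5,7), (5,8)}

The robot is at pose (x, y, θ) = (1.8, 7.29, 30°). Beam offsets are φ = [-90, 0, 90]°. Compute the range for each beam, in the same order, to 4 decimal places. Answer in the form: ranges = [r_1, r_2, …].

beam 1: φ=-90°, α=300°
  cosα=0.5000 sinα=-0.8660 | (1,7) | tMaxX 0.4000 tMaxY 0.3349 | tΔX 2.0000 tΔY 1.1547
    t=0.3349 [y] (1,6) — stop
  → r_1 = 0.3349
beam 2: φ=0°, α=30°
  cosα=0.8660 sinα=0.5000 | (1,7) | tMaxX 0.2309 tMaxY 1.4200 | tΔX 1.1547 tΔY 2.0000
    t=0.2309 [x] (2,7)
    t=1.3856 [x] (3,7) — stop
  → r_2 = 1.3856
beam 3: φ=90°, α=120°
  cosα=-0.5000 sinα=0.8660 | (1,7) | tMaxX 1.6000 tMaxY 0.8198 | tΔX 2.0000 tΔY 1.1547
    t=0.8198 [y] (1,8) — stop
  → r_3 = 0.8198

ranges = [0.3349, 1.3856, 0.8198]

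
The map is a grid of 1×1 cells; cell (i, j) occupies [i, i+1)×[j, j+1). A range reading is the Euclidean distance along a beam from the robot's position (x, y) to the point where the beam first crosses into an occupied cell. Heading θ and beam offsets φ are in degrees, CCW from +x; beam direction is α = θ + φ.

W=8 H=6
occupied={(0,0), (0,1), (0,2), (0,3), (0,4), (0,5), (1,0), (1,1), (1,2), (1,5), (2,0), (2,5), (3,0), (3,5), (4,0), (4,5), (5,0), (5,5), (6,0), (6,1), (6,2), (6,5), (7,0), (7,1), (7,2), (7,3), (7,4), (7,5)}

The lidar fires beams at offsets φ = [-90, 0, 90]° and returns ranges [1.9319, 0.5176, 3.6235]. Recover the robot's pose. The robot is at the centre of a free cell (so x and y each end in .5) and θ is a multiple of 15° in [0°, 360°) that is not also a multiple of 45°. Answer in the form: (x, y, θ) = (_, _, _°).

The pose lattice has 20·16 = 320 candidates. Test each by forward raycasting.
  (2.5, 1.5, 150°): beam 1 = 4.0415 ≠ 1.9319 ✗
  (4.5, 2.5, 330°): beam 1 = 1.7321 ≠ 1.9319 ✗
  (6.5, 3.5, 285°): beam 1 = 4.6587 ≠ 1.9319 ✗
  …
  (4.5, 4.5, 105°): r_1=1.9319, r_2=0.5176, r_3=3.6235 — all match ✓
Unique over the lattice → pose = (4.5, 4.5, 105°).

(x, y, θ) = (4.5, 4.5, 105°)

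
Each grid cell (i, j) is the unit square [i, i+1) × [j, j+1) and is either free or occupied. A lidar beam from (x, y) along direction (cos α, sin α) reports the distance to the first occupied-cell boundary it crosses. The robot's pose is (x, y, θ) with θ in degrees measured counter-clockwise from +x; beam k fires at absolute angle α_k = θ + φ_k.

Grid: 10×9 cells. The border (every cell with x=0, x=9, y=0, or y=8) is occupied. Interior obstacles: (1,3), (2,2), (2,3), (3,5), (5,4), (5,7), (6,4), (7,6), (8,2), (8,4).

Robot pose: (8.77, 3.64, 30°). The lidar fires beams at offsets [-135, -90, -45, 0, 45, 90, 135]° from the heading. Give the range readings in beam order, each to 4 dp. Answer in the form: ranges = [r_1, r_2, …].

beam 1: φ=-135°, α=255°
  dir = (cos 255°, sin 255°) = (-0.2588, -0.9659); from cell (8,3)
  next x-line at t=2.9751, next y-line at t=0.6626; Δt_x=3.8637, Δt_y=1.0353
    y: enter (8,2) at t=0.6626 ← occupied
  → r_1 = 0.6626
beam 2: φ=-90°, α=300°
  dir = (cos 300°, sin 300°) = (0.5000, -0.8660); from cell (8,3)
  next x-line at t=0.4600, next y-line at t=0.7390; Δt_x=2.0000, Δt_y=1.1547
    x: enter (9,3) at t=0.4600 ← occupied
  → r_2 = 0.4600
beam 3: φ=-45°, α=345°
  dir = (cos 345°, sin 345°) = (0.9659, -0.2588); from cell (8,3)
  next x-line at t=0.2381, next y-line at t=2.4728; Δt_x=1.0353, Δt_y=3.8637
    x: enter (9,3) at t=0.2381 ← occupied
  → r_3 = 0.2381
beam 4: φ=0°, α=30°
  dir = (cos 30°, sin 30°) = (0.8660, 0.5000); from cell (8,3)
  next x-line at t=0.2656, next y-line at t=0.7200; Δt_x=1.1547, Δt_y=2.0000
    x: enter (9,3) at t=0.2656 ← occupied
  → r_4 = 0.2656
beam 5: φ=45°, α=75°
  dir = (cos 75°, sin 75°) = (0.2588, 0.9659); from cell (8,3)
  next x-line at t=0.8887, next y-line at t=0.3727; Δt_x=3.8637, Δt_y=1.0353
    y: enter (8,4) at t=0.3727 ← occupied
  → r_5 = 0.3727
beam 6: φ=90°, α=120°
  dir = (cos 120°, sin 120°) = (-0.5000, 0.8660); from cell (8,3)
  next x-line at t=1.5400, next y-line at t=0.4157; Δt_x=2.0000, Δt_y=1.1547
    y: enter (8,4) at t=0.4157 ← occupied
  → r_6 = 0.4157
beam 7: φ=135°, α=165°
  dir = (cos 165°, sin 165°) = (-0.9659, 0.2588); from cell (8,3)
  next x-line at t=0.7972, next y-line at t=1.3909; Δt_x=1.0353, Δt_y=3.8637
    x: enter (7,3) at t=0.7972
    y: enter (7,4) at t=1.3909
    x: enter (6,4) at t=1.8324 ← occupied
  → r_7 = 1.8324

ranges = [0.6626, 0.4600, 0.2381, 0.2656, 0.3727, 0.4157, 1.8324]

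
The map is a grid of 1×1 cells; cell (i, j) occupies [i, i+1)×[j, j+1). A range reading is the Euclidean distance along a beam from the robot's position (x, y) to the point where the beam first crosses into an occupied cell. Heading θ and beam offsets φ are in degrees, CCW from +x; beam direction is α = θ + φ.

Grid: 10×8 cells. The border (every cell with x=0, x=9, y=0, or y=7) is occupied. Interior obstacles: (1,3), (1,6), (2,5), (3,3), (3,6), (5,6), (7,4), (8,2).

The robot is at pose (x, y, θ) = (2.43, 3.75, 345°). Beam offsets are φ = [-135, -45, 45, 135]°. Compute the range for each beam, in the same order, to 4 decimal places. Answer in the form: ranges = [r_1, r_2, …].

ranges = [0.4965, 3.1754, 6.5000, 2.5981]

beam 1: φ=-135°, α=210°
  direction (-0.8660, -0.5000); cell (2,3); t to first gridline: x 0.4965, y 1.5000 (then +1.1547 / +2.0000)
    (1,3) via x @ 0.4965  # hit
  → r_1 = 0.4965
beam 2: φ=-45°, α=300°
  direction (0.5000, -0.8660); cell (2,3); t to first gridline: x 1.1400, y 0.8660 (then +2.0000 / +1.1547)
    (2,2) via y @ 0.8660
    (3,2) via x @ 1.1400
    (3,1) via y @ 2.0207
    (4,1) via x @ 3.1400
    (4,0) via y @ 3.1754  # hit
  → r_2 = 3.1754
beam 3: φ=45°, α=30°
  direction (0.8660, 0.5000); cell (2,3); t to first gridline: x 0.6582, y 0.5000 (then +1.1547 / +2.0000)
    (2,4) via y @ 0.5000
    (3,4) via x @ 0.6582
    (4,4) via x @ 1.8129
    (4,5) via y @ 2.5000
    (5,5) via x @ 2.9676
    (6,5) via x @ 4.1223
    (6,6) via y @ 4.5000
    (7,6) via x @ 5.2770
    (8,6) via x @ 6.4317
    (8,7) via y @ 6.5000  # hit
  → r_3 = 6.5000
beam 4: φ=135°, α=120°
  direction (-0.5000, 0.8660); cell (2,3); t to first gridline: x 0.8600, y 0.2887 (then +2.0000 / +1.1547)
    (2,4) via y @ 0.2887
    (1,4) via x @ 0.8600
    (1,5) via y @ 1.4434
    (1,6) via y @ 2.5981  # hit
  → r_4 = 2.5981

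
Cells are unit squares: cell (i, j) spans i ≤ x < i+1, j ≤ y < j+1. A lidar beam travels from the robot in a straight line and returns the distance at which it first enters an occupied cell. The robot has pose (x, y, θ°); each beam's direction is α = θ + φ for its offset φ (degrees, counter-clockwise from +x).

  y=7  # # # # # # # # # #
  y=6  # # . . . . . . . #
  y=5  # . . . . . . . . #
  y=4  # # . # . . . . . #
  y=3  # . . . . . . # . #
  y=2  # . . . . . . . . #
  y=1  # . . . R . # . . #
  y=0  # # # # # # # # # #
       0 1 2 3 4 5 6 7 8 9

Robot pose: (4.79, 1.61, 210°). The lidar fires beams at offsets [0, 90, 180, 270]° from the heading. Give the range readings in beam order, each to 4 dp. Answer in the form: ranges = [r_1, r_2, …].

ranges = [1.2200, 0.7044, 2.7800, 2.7597]

beam 1: φ=0°, α=210°
  cosα=-0.8660 sinα=-0.5000 | (4,1) | tMaxX 0.9122 tMaxY 1.2200 | tΔX 1.1547 tΔY 2.0000
    t=0.9122 [x] (3,1)
    t=1.2200 [y] (3,0) — stop
  → r_1 = 1.2200
beam 2: φ=90°, α=300°
  cosα=0.5000 sinα=-0.8660 | (4,1) | tMaxX 0.4200 tMaxY 0.7044 | tΔX 2.0000 tΔY 1.1547
    t=0.4200 [x] (5,1)
    t=0.7044 [y] (5,0) — stop
  → r_2 = 0.7044
beam 3: φ=180°, α=30°
  cosα=0.8660 sinα=0.5000 | (4,1) | tMaxX 0.2425 tMaxY 0.7800 | tΔX 1.1547 tΔY 2.0000
    t=0.2425 [x] (5,1)
    t=0.7800 [y] (5,2)
    t=1.3972 [x] (6,2)
    t=2.5519 [x] (7,2)
    t=2.7800 [y] (7,3) — stop
  → r_3 = 2.7800
beam 4: φ=270°, α=120°
  cosα=-0.5000 sinα=0.8660 | (4,1) | tMaxX 1.5800 tMaxY 0.4503 | tΔX 2.0000 tΔY 1.1547
    t=0.4503 [y] (4,2)
    t=1.5800 [x] (3,2)
    t=1.6050 [y] (3,3)
    t=2.7597 [y] (3,4) — stop
  → r_4 = 2.7597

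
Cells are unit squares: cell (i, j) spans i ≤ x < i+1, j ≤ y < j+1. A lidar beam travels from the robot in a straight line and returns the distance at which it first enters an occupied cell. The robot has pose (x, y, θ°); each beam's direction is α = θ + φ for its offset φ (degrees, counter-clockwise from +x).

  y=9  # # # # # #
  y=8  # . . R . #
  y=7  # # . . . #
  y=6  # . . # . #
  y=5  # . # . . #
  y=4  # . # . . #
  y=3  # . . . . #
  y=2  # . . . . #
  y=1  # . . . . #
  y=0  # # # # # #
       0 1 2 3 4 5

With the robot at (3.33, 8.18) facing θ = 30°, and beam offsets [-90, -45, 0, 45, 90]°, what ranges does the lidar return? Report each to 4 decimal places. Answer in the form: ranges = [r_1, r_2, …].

beam 1: φ=-90°, α=300°
  cosα=0.5000 sinα=-0.8660 | (3,8) | tMaxX 1.3400 tMaxY 0.2078 | tΔX 2.0000 tΔY 1.1547
    t=0.2078 [y] (3,7)
    t=1.3400 [x] (4,7)
    t=1.3625 [y] (4,6)
    t=2.5172 [y] (4,5)
    t=3.3400 [x] (5,5) — stop
  → r_1 = 3.3400
beam 2: φ=-45°, α=345°
  cosα=0.9659 sinα=-0.2588 | (3,8) | tMaxX 0.6936 tMaxY 0.6955 | tΔX 1.0353 tΔY 3.8637
    t=0.6936 [x] (4,8)
    t=0.6955 [y] (4,7)
    t=1.7289 [x] (5,7) — stop
  → r_2 = 1.7289
beam 3: φ=0°, α=30°
  cosα=0.8660 sinα=0.5000 | (3,8) | tMaxX 0.7736 tMaxY 1.6400 | tΔX 1.1547 tΔY 2.0000
    t=0.7736 [x] (4,8)
    t=1.6400 [y] (4,9) — stop
  → r_3 = 1.6400
beam 4: φ=45°, α=75°
  cosα=0.2588 sinα=0.9659 | (3,8) | tMaxX 2.5887 tMaxY 0.8489 | tΔX 3.8637 tΔY 1.0353
    t=0.8489 [y] (3,9) — stop
  → r_4 = 0.8489
beam 5: φ=90°, α=120°
  cosα=-0.5000 sinα=0.8660 | (3,8) | tMaxX 0.6600 tMaxY 0.9469 | tΔX 2.0000 tΔY 1.1547
    t=0.6600 [x] (2,8)
    t=0.9469 [y] (2,9) — stop
  → r_5 = 0.9469

ranges = [3.3400, 1.7289, 1.6400, 0.8489, 0.9469]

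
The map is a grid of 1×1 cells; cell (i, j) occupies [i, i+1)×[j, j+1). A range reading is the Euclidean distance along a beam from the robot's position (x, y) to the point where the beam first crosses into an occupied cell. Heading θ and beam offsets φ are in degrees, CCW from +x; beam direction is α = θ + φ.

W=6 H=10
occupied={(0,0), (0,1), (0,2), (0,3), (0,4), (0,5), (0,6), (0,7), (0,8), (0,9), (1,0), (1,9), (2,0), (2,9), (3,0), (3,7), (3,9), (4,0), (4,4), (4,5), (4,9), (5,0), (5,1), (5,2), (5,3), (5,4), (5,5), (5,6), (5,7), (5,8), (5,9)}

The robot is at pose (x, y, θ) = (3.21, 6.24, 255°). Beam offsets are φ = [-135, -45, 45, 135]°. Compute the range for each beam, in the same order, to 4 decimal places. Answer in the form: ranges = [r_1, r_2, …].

ranges = [3.1870, 2.5519, 1.5800, 2.0669]

beam 1: φ=-135°, α=120°
  direction (-0.5000, 0.8660); cell (3,6); t to first gridline: x 0.4200, y 0.8776 (then +2.0000 / +1.1547)
    (2,6) via x @ 0.4200
    (2,7) via y @ 0.8776
    (2,8) via y @ 2.0323
    (1,8) via x @ 2.4200
    (1,9) via y @ 3.1870  # hit
  → r_1 = 3.1870
beam 2: φ=-45°, α=210°
  direction (-0.8660, -0.5000); cell (3,6); t to first gridline: x 0.2425, y 0.4800 (then +1.1547 / +2.0000)
    (2,6) via x @ 0.2425
    (2,5) via y @ 0.4800
    (1,5) via x @ 1.3972
    (1,4) via y @ 2.4800
    (0,4) via x @ 2.5519  # hit
  → r_2 = 2.5519
beam 3: φ=45°, α=300°
  direction (0.5000, -0.8660); cell (3,6); t to first gridline: x 1.5800, y 0.2771 (then +2.0000 / +1.1547)
    (3,5) via y @ 0.2771
    (3,4) via y @ 1.4318
    (4,4) via x @ 1.5800  # hit
  → r_3 = 1.5800
beam 4: φ=135°, α=30°
  direction (0.8660, 0.5000); cell (3,6); t to first gridline: x 0.9122, y 1.5200 (then +1.1547 / +2.0000)
    (4,6) via x @ 0.9122
    (4,7) via y @ 1.5200
    (5,7) via x @ 2.0669  # hit
  → r_4 = 2.0669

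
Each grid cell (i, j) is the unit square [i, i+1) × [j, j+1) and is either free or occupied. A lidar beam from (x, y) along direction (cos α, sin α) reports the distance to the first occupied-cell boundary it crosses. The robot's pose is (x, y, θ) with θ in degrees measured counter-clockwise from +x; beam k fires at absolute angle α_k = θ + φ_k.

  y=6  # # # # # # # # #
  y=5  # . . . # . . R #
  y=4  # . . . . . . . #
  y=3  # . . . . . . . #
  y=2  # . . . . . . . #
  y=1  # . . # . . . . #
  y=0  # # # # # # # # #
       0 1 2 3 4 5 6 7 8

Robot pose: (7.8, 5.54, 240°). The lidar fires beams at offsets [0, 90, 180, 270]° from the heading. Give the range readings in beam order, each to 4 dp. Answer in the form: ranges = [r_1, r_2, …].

ranges = [5.2423, 0.2309, 0.4000, 0.9200]

beam 1: φ=0°, α=240°
  direction (-0.5000, -0.8660); cell (7,5); t to first gridline: x 1.6000, y 0.6235 (then +2.0000 / +1.1547)
    (7,4) via y @ 0.6235
    (6,4) via x @ 1.6000
    (6,3) via y @ 1.7782
    (6,2) via y @ 2.9329
    (5,2) via x @ 3.6000
    (5,1) via y @ 4.0876
    (5,0) via y @ 5.2423  # hit
  → r_1 = 5.2423
beam 2: φ=90°, α=330°
  direction (0.8660, -0.5000); cell (7,5); t to first gridline: x 0.2309, y 1.0800 (then +1.1547 / +2.0000)
    (8,5) via x @ 0.2309  # hit
  → r_2 = 0.2309
beam 3: φ=180°, α=60°
  direction (0.5000, 0.8660); cell (7,5); t to first gridline: x 0.4000, y 0.5312 (then +2.0000 / +1.1547)
    (8,5) via x @ 0.4000  # hit
  → r_3 = 0.4000
beam 4: φ=270°, α=150°
  direction (-0.8660, 0.5000); cell (7,5); t to first gridline: x 0.9238, y 0.9200 (then +1.1547 / +2.0000)
    (7,6) via y @ 0.9200  # hit
  → r_4 = 0.9200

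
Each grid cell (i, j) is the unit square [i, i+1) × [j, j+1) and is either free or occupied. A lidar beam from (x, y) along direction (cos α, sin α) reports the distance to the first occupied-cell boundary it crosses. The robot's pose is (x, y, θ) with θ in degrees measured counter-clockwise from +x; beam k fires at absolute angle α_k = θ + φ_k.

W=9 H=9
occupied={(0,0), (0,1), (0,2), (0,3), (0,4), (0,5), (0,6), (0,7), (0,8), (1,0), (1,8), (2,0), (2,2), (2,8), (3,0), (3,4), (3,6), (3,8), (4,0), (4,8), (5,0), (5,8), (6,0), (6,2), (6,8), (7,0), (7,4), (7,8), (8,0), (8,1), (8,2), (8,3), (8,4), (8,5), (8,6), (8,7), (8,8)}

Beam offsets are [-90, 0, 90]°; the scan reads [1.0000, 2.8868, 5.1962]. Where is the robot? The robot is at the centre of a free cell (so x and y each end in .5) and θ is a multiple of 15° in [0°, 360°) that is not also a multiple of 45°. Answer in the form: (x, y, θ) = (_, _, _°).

(x, y, θ) = (3.5, 3.5, 300°)

The pose lattice has 44·16 = 704 candidates. Test each by forward raycasting.
  (1.5, 6.5, 345°): beam 1 = 1.9319 ≠ 1.0000 ✗
  (3.5, 2.5, 195°): beam 1 = 1.5529 ≠ 1.0000 ✗
  (2.5, 7.5, 330°): beam 1 = 3.0000 ≠ 1.0000 ✗
  (4.5, 3.5, 345°): beam 1 = 2.5882 ≠ 1.0000 ✗
  …
  (3.5, 3.5, 300°): r_1=1.0000, r_2=2.8868, r_3=5.1962 — all match ✓
Unique over the lattice → pose = (3.5, 3.5, 300°).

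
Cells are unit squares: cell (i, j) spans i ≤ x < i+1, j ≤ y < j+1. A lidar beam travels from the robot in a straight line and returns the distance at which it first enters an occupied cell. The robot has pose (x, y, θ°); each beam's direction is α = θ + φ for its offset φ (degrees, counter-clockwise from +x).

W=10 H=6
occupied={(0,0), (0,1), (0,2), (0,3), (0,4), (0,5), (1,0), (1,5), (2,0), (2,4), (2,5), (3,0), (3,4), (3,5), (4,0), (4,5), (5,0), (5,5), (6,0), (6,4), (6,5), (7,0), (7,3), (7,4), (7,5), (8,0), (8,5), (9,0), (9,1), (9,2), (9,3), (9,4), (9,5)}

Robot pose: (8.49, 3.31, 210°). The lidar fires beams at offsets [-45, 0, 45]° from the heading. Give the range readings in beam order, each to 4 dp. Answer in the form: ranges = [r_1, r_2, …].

beam 1: φ=-45°, α=165°
  dir = (cos 165°, sin 165°) = (-0.9659, 0.2588); from cell (8,3)
  next x-line at t=0.5073, next y-line at t=2.6660; Δt_x=1.0353, Δt_y=3.8637
    x: enter (7,3) at t=0.5073 ← occupied
  → r_1 = 0.5073
beam 2: φ=0°, α=210°
  dir = (cos 210°, sin 210°) = (-0.8660, -0.5000); from cell (8,3)
  next x-line at t=0.5658, next y-line at t=0.6200; Δt_x=1.1547, Δt_y=2.0000
    x: enter (7,3) at t=0.5658 ← occupied
  → r_2 = 0.5658
beam 3: φ=45°, α=255°
  dir = (cos 255°, sin 255°) = (-0.2588, -0.9659); from cell (8,3)
  next x-line at t=1.8932, next y-line at t=0.3209; Δt_x=3.8637, Δt_y=1.0353
    y: enter (8,2) at t=0.3209
    y: enter (8,1) at t=1.3562
    x: enter (7,1) at t=1.8932
    y: enter (7,0) at t=2.3915 ← occupied
  → r_3 = 2.3915

ranges = [0.5073, 0.5658, 2.3915]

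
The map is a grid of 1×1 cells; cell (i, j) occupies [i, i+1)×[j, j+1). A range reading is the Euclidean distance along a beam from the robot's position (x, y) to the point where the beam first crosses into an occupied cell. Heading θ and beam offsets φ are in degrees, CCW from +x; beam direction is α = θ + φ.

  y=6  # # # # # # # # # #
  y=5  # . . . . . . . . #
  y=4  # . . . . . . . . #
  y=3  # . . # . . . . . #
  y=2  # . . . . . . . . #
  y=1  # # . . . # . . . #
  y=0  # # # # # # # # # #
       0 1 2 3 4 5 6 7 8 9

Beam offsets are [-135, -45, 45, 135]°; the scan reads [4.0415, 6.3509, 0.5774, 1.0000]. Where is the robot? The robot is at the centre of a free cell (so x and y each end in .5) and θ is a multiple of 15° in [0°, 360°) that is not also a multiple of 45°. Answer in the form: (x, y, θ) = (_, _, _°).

(x, y, θ) = (3.5, 5.5, 15°)

Enumerate (i+0.5, j+0.5, θ) over the 37 free cells and 16 admissible headings. For each, cast all 4 beams and compare to the given ranges.
  (6.5, 4.5, 60°): beam 1 = 3.6235 ≠ 4.0415 ✗
  (1.5, 5.5, 330°): beam 1 = 0.5176 ≠ 4.0415 ✗
  (4.5, 5.5, 105°): beam 1 = 5.1962 ≠ 4.0415 ✗
  (4.5, 3.5, 60°): beam 1 = 1.9319 ≠ 4.0415 ✗
  (2.5, 4.5, 210°): beam 1 = 1.5529 ≠ 4.0415 ✗
  …
  (3.5, 5.5, 15°): r_1=4.0415, r_2=6.3509, r_3=0.5774, r_4=1.0000 — all match ✓
Unique over the lattice → pose = (3.5, 5.5, 15°).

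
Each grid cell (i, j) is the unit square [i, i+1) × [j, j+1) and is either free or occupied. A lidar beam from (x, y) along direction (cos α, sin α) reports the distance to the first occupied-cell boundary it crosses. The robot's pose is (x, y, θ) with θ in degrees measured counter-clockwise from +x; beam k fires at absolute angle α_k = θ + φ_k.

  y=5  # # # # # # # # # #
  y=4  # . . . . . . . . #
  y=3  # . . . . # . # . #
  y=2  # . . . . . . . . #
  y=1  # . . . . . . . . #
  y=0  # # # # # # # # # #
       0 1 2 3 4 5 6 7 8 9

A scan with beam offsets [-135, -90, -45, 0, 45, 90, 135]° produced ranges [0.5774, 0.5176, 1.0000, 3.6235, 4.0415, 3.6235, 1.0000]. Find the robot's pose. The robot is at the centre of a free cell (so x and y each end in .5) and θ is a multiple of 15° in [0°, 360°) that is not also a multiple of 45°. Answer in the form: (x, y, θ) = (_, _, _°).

(x, y, θ) = (4.5, 4.5, 195°)

The pose lattice has 30·16 = 480 candidates. Test each by forward raycasting.
  (6.5, 4.5, 105°): beam 1 = 1.0000 ≠ 0.5774 ✗
  (8.5, 4.5, 300°): beam 1 = 1.9319 ≠ 0.5774 ✗
  (3.5, 2.5, 345°): beam 1 = 2.8868 ≠ 0.5774 ✗
  …
  (4.5, 4.5, 195°): r_1=0.5774, r_2=0.5176, r_3=1.0000, r_4=3.6235, r_5=4.0415, r_6=3.6235, r_7=1.0000 — all match ✓
Only this pose fits every beam.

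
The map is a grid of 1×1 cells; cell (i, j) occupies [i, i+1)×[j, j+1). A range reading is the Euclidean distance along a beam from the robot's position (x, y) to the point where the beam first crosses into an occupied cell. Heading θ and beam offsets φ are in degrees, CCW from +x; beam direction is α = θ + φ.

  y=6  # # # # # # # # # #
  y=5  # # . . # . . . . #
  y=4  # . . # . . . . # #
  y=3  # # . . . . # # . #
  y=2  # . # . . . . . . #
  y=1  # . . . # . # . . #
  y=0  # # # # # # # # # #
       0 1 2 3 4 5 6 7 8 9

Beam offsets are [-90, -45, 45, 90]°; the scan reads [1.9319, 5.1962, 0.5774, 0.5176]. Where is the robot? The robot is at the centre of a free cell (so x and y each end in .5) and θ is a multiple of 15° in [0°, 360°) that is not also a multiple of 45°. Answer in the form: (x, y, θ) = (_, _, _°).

(x, y, θ) = (8.5, 1.5, 195°)

Enumerate (i+0.5, j+0.5, θ) over the 30 free cells and 16 admissible headings. For each, cast all 4 beams and compare to the given ranges.
  (7.5, 1.5, 60°): beam 1 = 1.0000 ≠ 1.9319 ✗
  (3.5, 3.5, 345°): beam 1 = 2.5882 ≠ 1.9319 ✗
  (8.5, 5.5, 120°): beam 1 = 0.5774 ≠ 1.9319 ✗
  …
  (8.5, 1.5, 195°): r_1=1.9319, r_2=5.1962, r_3=0.5774, r_4=0.5176 — all match ✓
Unique over the lattice → pose = (8.5, 1.5, 195°).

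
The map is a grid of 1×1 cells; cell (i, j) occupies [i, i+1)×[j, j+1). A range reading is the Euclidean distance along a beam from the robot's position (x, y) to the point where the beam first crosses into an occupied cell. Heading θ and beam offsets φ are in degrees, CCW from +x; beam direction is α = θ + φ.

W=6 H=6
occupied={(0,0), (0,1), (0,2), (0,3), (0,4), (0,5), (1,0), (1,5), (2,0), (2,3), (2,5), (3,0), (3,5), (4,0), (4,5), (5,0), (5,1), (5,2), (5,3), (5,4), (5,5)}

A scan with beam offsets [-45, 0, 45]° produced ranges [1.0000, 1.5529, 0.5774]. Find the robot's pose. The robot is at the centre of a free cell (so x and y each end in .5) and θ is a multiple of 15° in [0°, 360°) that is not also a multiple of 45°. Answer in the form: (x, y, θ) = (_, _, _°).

(x, y, θ) = (2.5, 4.5, 195°)

The pose lattice has 15·16 = 240 candidates. Test each by forward raycasting.
  (1.5, 2.5, 30°): beam 1 = 3.6235 ≠ 1.0000 ✗
  (1.5, 4.5, 120°): beam 1 = 0.5176 ≠ 1.0000 ✗
  (4.5, 2.5, 120°): beam 1 = 1.9319 ≠ 1.0000 ✗
  …
  (2.5, 4.5, 195°): r_1=1.0000, r_2=1.5529, r_3=0.5774 — all match ✓
Unique over the lattice → pose = (2.5, 4.5, 195°).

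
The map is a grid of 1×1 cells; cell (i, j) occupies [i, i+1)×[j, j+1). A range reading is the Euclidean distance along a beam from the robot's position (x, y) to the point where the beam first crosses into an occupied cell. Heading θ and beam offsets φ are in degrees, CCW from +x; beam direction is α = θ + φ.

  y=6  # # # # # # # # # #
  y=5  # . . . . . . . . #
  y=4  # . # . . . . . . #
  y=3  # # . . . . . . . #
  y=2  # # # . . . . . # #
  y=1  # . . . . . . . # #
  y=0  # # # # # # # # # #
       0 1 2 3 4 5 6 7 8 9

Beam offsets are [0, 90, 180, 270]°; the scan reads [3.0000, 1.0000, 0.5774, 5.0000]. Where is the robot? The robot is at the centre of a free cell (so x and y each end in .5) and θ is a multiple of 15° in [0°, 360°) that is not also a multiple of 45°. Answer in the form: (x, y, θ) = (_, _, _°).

(x, y, θ) = (6.5, 5.5, 300°)

The pose lattice has 34·16 = 544 candidates. Test each by forward raycasting.
  (5.5, 2.5, 345°): beam 1 = 2.5882 ≠ 3.0000 ✗
  (3.5, 4.5, 195°): beam 1 = 0.5176 ≠ 3.0000 ✗
  (5.5, 5.5, 120°): beam 1 = 0.5774 ≠ 3.0000 ✗
  (5.5, 4.5, 105°): beam 1 = 1.5529 ≠ 3.0000 ✗
  …
  (6.5, 5.5, 300°): r_1=3.0000, r_2=1.0000, r_3=0.5774, r_4=5.0000 — all match ✓
Only this pose fits every beam.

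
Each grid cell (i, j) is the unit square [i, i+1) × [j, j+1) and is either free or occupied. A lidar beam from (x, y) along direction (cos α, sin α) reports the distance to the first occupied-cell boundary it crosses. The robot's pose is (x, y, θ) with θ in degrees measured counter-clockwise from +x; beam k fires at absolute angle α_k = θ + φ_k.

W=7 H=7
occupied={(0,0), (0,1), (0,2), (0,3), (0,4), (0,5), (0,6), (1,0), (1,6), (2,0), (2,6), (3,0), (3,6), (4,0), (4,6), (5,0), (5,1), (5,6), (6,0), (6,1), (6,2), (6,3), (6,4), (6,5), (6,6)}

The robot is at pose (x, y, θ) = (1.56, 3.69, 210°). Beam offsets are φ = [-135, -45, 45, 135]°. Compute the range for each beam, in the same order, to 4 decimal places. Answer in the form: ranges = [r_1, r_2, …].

ranges = [2.3915, 0.5798, 2.1637, 4.5966]

beam 1: φ=-135°, α=75°
  cosα=0.2588 sinα=0.9659 | (1,3) | tMaxX 1.7000 tMaxY 0.3209 | tΔX 3.8637 tΔY 1.0353
    t=0.3209 [y] (1,4)
    t=1.3562 [y] (1,5)
    t=1.7000 [x] (2,5)
    t=2.3915 [y] (2,6) — stop
  → r_1 = 2.3915
beam 2: φ=-45°, α=165°
  cosα=-0.9659 sinα=0.2588 | (1,3) | tMaxX 0.5798 tMaxY 1.1977 | tΔX 1.0353 tΔY 3.8637
    t=0.5798 [x] (0,3) — stop
  → r_2 = 0.5798
beam 3: φ=45°, α=255°
  cosα=-0.2588 sinα=-0.9659 | (1,3) | tMaxX 2.1637 tMaxY 0.7143 | tΔX 3.8637 tΔY 1.0353
    t=0.7143 [y] (1,2)
    t=1.7496 [y] (1,1)
    t=2.1637 [x] (0,1) — stop
  → r_3 = 2.1637
beam 4: φ=135°, α=345°
  cosα=0.9659 sinα=-0.2588 | (1,3) | tMaxX 0.4555 tMaxY 2.6660 | tΔX 1.0353 tΔY 3.8637
    t=0.4555 [x] (2,3)
    t=1.4908 [x] (3,3)
    t=2.5261 [x] (4,3)
    t=2.6660 [y] (4,2)
    t=3.5614 [x] (5,2)
    t=4.5966 [x] (6,2) — stop
  → r_4 = 4.5966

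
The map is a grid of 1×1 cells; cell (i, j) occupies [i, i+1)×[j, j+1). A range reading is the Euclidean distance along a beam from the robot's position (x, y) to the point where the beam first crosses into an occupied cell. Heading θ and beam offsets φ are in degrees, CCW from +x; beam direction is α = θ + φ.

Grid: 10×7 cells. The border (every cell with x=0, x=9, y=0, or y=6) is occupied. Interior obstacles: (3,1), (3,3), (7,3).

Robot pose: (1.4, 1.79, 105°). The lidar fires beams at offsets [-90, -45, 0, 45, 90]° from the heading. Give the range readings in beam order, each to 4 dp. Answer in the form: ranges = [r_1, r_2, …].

ranges = [5.7975, 4.8613, 1.5455, 0.4619, 0.4141]

beam 1: φ=-90°, α=15°
  cosα=0.9659 sinα=0.2588 | (1,1) | tMaxX 0.6212 tMaxY 0.8114 | tΔX 1.0353 tΔY 3.8637
    t=0.6212 [x] (2,1)
    t=0.8114 [y] (2,2)
    t=1.6564 [x] (3,2)
    t=2.6917 [x] (4,2)
    t=3.7270 [x] (5,2)
    t=4.6751 [y] (5,3)
    t=4.7623 [x] (6,3)
    t=5.7975 [x] (7,3) — stop
  → r_1 = 5.7975
beam 2: φ=-45°, α=60°
  cosα=0.5000 sinα=0.8660 | (1,1) | tMaxX 1.2000 tMaxY 0.2425 | tΔX 2.0000 tΔY 1.1547
    t=0.2425 [y] (1,2)
    t=1.2000 [x] (2,2)
    t=1.3972 [y] (2,3)
    t=2.5519 [y] (2,4)
    t=3.2000 [x] (3,4)
    t=3.7066 [y] (3,5)
    t=4.8613 [y] (3,6) — stop
  → r_2 = 4.8613
beam 3: φ=0°, α=105°
  cosα=-0.2588 sinα=0.9659 | (1,1) | tMaxX 1.5455 tMaxY 0.2174 | tΔX 3.8637 tΔY 1.0353
    t=0.2174 [y] (1,2)
    t=1.2527 [y] (1,3)
    t=1.5455 [x] (0,3) — stop
  → r_3 = 1.5455
beam 4: φ=45°, α=150°
  cosα=-0.8660 sinα=0.5000 | (1,1) | tMaxX 0.4619 tMaxY 0.4200 | tΔX 1.1547 tΔY 2.0000
    t=0.4200 [y] (1,2)
    t=0.4619 [x] (0,2) — stop
  → r_4 = 0.4619
beam 5: φ=90°, α=195°
  cosα=-0.9659 sinα=-0.2588 | (1,1) | tMaxX 0.4141 tMaxY 3.0523 | tΔX 1.0353 tΔY 3.8637
    t=0.4141 [x] (0,1) — stop
  → r_5 = 0.4141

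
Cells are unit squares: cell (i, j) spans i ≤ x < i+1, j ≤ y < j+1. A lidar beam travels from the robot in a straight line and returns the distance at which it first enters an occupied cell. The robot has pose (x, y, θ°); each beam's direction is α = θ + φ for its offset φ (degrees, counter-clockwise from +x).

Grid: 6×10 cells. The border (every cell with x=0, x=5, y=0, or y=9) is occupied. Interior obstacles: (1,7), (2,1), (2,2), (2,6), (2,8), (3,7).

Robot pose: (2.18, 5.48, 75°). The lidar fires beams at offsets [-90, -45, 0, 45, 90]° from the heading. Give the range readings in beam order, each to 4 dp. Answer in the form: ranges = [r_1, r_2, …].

beam 1: φ=-90°, α=345°
  d=(0.9659,-0.2588)  start (2,5)  tX=0.8489 tY=1.8546  stride 1/|dx|=1.0353 1/|dy|=3.8637
    cross x-line → (3,5), t=0.8489
    cross y-line → (3,4), t=1.8546
    cross x-line → (4,4), t=1.8842
    cross x-line → (5,4), t=2.9195 (wall)
  → r_1 = 2.9195
beam 2: φ=-45°, α=30°
  d=(0.8660,0.5000)  start (2,5)  tX=0.9469 tY=1.0400  stride 1/|dx|=1.1547 1/|dy|=2.0000
    cross x-line → (3,5), t=0.9469
    cross y-line → (3,6), t=1.0400
    cross x-line → (4,6), t=2.1016
    cross y-line → (4,7), t=3.0400
    cross x-line → (5,7), t=3.2563 (wall)
  → r_2 = 3.2563
beam 3: φ=0°, α=75°
  d=(0.2588,0.9659)  start (2,5)  tX=3.1682 tY=0.5383  stride 1/|dx|=3.8637 1/|dy|=1.0353
    cross y-line → (2,6), t=0.5383 (wall)
  → r_3 = 0.5383
beam 4: φ=45°, α=120°
  d=(-0.5000,0.8660)  start (2,5)  tX=0.3600 tY=0.6004  stride 1/|dx|=2.0000 1/|dy|=1.1547
    cross x-line → (1,5), t=0.3600
    cross y-line → (1,6), t=0.6004
    cross y-line → (1,7), t=1.7551 (wall)
  → r_4 = 1.7551
beam 5: φ=90°, α=165°
  d=(-0.9659,0.2588)  start (2,5)  tX=0.1863 tY=2.0091  stride 1/|dx|=1.0353 1/|dy|=3.8637
    cross x-line → (1,5), t=0.1863
    cross x-line → (0,5), t=1.2216 (wall)
  → r_5 = 1.2216

ranges = [2.9195, 3.2563, 0.5383, 1.7551, 1.2216]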